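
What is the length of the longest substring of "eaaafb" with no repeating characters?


Input: "eaaafb"
Sliding window (track last position of each char):
  Position 0 ('e'): window [0,0] length 1 -- new best
  Position 1 ('a'): window [0,1] length 2 -- new best
  Position 2 ('a'): repeat (last at 1), move window start to 2
  Position 2 ('a'): window [2,2] length 1
  Position 3 ('a'): repeat (last at 2), move window start to 3
  Position 3 ('a'): window [3,3] length 1
  Position 4 ('f'): window [3,4] length 2
  Position 5 ('b'): window [3,5] length 3 -- new best
Longest substring with no repeats: "afb" with length 3

3


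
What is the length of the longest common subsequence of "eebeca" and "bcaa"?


LCS of "eebeca" and "bcaa"
DP table:
           b    c    a    a
      0    0    0    0    0
  e   0    0    0    0    0
  e   0    0    0    0    0
  b   0    1    1    1    1
  e   0    1    1    1    1
  c   0    1    2    2    2
  a   0    1    2    3    3
LCS length = dp[6][4] = 3

3


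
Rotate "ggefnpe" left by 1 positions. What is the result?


Input: "ggefnpe", rotate left by 1
First 1 characters: "g"
Remaining characters: "gefnpe"
Concatenate remaining + first: "gefnpe" + "g" = "gefnpeg"

gefnpeg


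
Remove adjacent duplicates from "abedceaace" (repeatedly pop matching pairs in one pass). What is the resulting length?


Input: abedceaace
Stack-based adjacent duplicate removal:
  Read 'a': push. Stack: a
  Read 'b': push. Stack: ab
  Read 'e': push. Stack: abe
  Read 'd': push. Stack: abed
  Read 'c': push. Stack: abedc
  Read 'e': push. Stack: abedce
  Read 'a': push. Stack: abedcea
  Read 'a': matches stack top 'a' => pop. Stack: abedce
  Read 'c': push. Stack: abedcec
  Read 'e': push. Stack: abedcece
Final stack: "abedcece" (length 8)

8


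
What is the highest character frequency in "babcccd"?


Input: babcccd
Character counts:
  'a': 1
  'b': 2
  'c': 3
  'd': 1
Maximum frequency: 3

3


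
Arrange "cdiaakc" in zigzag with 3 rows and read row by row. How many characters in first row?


Zigzag "cdiaakc" into 3 rows:
Placing characters:
  'c' => row 0
  'd' => row 1
  'i' => row 2
  'a' => row 1
  'a' => row 0
  'k' => row 1
  'c' => row 2
Rows:
  Row 0: "ca"
  Row 1: "dak"
  Row 2: "ic"
First row length: 2

2


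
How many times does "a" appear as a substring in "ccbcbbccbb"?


Searching for "a" in "ccbcbbccbb"
Scanning each position:
  Position 0: "c" => no
  Position 1: "c" => no
  Position 2: "b" => no
  Position 3: "c" => no
  Position 4: "b" => no
  Position 5: "b" => no
  Position 6: "c" => no
  Position 7: "c" => no
  Position 8: "b" => no
  Position 9: "b" => no
Total occurrences: 0

0


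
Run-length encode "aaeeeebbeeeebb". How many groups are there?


Input: aaeeeebbeeeebb
Scanning for consecutive runs:
  Group 1: 'a' x 2 (positions 0-1)
  Group 2: 'e' x 4 (positions 2-5)
  Group 3: 'b' x 2 (positions 6-7)
  Group 4: 'e' x 4 (positions 8-11)
  Group 5: 'b' x 2 (positions 12-13)
Total groups: 5

5


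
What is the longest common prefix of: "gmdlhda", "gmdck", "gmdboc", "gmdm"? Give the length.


Words: gmdlhda, gmdck, gmdboc, gmdm
  Position 0: all 'g' => match
  Position 1: all 'm' => match
  Position 2: all 'd' => match
  Position 3: ('l', 'c', 'b', 'm') => mismatch, stop
LCP = "gmd" (length 3)

3


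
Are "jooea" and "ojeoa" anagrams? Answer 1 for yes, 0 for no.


Strings: "jooea", "ojeoa"
Sorted first:  aejoo
Sorted second: aejoo
Sorted forms match => anagrams

1


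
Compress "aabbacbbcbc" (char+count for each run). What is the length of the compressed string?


Input: aabbacbbcbc
Runs:
  'a' x 2 => "a2"
  'b' x 2 => "b2"
  'a' x 1 => "a1"
  'c' x 1 => "c1"
  'b' x 2 => "b2"
  'c' x 1 => "c1"
  'b' x 1 => "b1"
  'c' x 1 => "c1"
Compressed: "a2b2a1c1b2c1b1c1"
Compressed length: 16

16


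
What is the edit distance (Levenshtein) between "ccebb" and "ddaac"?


Computing edit distance: "ccebb" -> "ddaac"
DP table:
           d    d    a    a    c
      0    1    2    3    4    5
  c   1    1    2    3    4    4
  c   2    2    2    3    4    4
  e   3    3    3    3    4    5
  b   4    4    4    4    4    5
  b   5    5    5    5    5    5
Edit distance = dp[5][5] = 5

5


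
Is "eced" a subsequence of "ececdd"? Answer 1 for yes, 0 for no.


Check if "eced" is a subsequence of "ececdd"
Greedy scan:
  Position 0 ('e'): matches sub[0] = 'e'
  Position 1 ('c'): matches sub[1] = 'c'
  Position 2 ('e'): matches sub[2] = 'e'
  Position 3 ('c'): no match needed
  Position 4 ('d'): matches sub[3] = 'd'
  Position 5 ('d'): no match needed
All 4 characters matched => is a subsequence

1


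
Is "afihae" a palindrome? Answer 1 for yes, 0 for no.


Input: afihae
Reversed: eahifa
  Compare pos 0 ('a') with pos 5 ('e'): MISMATCH
  Compare pos 1 ('f') with pos 4 ('a'): MISMATCH
  Compare pos 2 ('i') with pos 3 ('h'): MISMATCH
Result: not a palindrome

0


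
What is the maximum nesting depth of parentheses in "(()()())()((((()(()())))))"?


Input: "(()()())()((((()(()())))))"
Tracking depth:
  Position 0 '(': depth becomes 1
  Position 1 '(': depth becomes 2
  Position 2 ')': depth becomes 1
  Position 3 '(': depth becomes 2
  Position 4 ')': depth becomes 1
  Position 5 '(': depth becomes 2
  Position 6 ')': depth becomes 1
  Position 7 ')': depth becomes 0
  Position 8 '(': depth becomes 1
  Position 9 ')': depth becomes 0
  Position 10 '(': depth becomes 1
  Position 11 '(': depth becomes 2
  Position 12 '(': depth becomes 3
  Position 13 '(': depth becomes 4
  Position 14 '(': depth becomes 5
  Position 15 ')': depth becomes 4
  Position 16 '(': depth becomes 5
  Position 17 '(': depth becomes 6
  Position 18 ')': depth becomes 5
  Position 19 '(': depth becomes 6
  Position 20 ')': depth becomes 5
  Position 21 ')': depth becomes 4
  Position 22 ')': depth becomes 3
  Position 23 ')': depth becomes 2
  Position 24 ')': depth becomes 1
  Position 25 ')': depth becomes 0
Maximum depth reached: 6

6


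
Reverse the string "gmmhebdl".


Input: gmmhebdl
Reading characters right to left:
  Position 7: 'l'
  Position 6: 'd'
  Position 5: 'b'
  Position 4: 'e'
  Position 3: 'h'
  Position 2: 'm'
  Position 1: 'm'
  Position 0: 'g'
Reversed: ldbehmmg

ldbehmmg


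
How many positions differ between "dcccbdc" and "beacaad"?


Comparing "dcccbdc" and "beacaad" position by position:
  Position 0: 'd' vs 'b' => DIFFER
  Position 1: 'c' vs 'e' => DIFFER
  Position 2: 'c' vs 'a' => DIFFER
  Position 3: 'c' vs 'c' => same
  Position 4: 'b' vs 'a' => DIFFER
  Position 5: 'd' vs 'a' => DIFFER
  Position 6: 'c' vs 'd' => DIFFER
Positions that differ: 6

6


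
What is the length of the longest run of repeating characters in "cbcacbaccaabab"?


Input: "cbcacbaccaabab"
Scanning for longest run:
  Position 1 ('b'): new char, reset run to 1
  Position 2 ('c'): new char, reset run to 1
  Position 3 ('a'): new char, reset run to 1
  Position 4 ('c'): new char, reset run to 1
  Position 5 ('b'): new char, reset run to 1
  Position 6 ('a'): new char, reset run to 1
  Position 7 ('c'): new char, reset run to 1
  Position 8 ('c'): continues run of 'c', length=2
  Position 9 ('a'): new char, reset run to 1
  Position 10 ('a'): continues run of 'a', length=2
  Position 11 ('b'): new char, reset run to 1
  Position 12 ('a'): new char, reset run to 1
  Position 13 ('b'): new char, reset run to 1
Longest run: 'c' with length 2

2


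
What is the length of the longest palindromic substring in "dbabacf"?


Input: "dbabacf"
Checking substrings for palindromes:
  [1:4] "bab" (len 3) => palindrome
  [2:5] "aba" (len 3) => palindrome
Longest palindromic substring: "bab" with length 3

3


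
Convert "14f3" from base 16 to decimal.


Input: "14f3" in base 16
Positional expansion:
  Digit '1' (value 1) x 16^3 = 4096
  Digit '4' (value 4) x 16^2 = 1024
  Digit 'f' (value 15) x 16^1 = 240
  Digit '3' (value 3) x 16^0 = 3
Sum = 5363

5363


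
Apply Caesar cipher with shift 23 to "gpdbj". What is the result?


Caesar cipher: shift "gpdbj" by 23
  'g' (pos 6) + 23 = pos 3 = 'd'
  'p' (pos 15) + 23 = pos 12 = 'm'
  'd' (pos 3) + 23 = pos 0 = 'a'
  'b' (pos 1) + 23 = pos 24 = 'y'
  'j' (pos 9) + 23 = pos 6 = 'g'
Result: dmayg

dmayg


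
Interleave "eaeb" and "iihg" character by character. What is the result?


Interleaving "eaeb" and "iihg":
  Position 0: 'e' from first, 'i' from second => "ei"
  Position 1: 'a' from first, 'i' from second => "ai"
  Position 2: 'e' from first, 'h' from second => "eh"
  Position 3: 'b' from first, 'g' from second => "bg"
Result: eiaiehbg

eiaiehbg


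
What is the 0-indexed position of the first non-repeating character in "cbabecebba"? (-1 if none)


Input: cbabecebba
Character frequencies:
  'a': 2
  'b': 4
  'c': 2
  'e': 2
Scanning left to right for freq == 1:
  Position 0 ('c'): freq=2, skip
  Position 1 ('b'): freq=4, skip
  Position 2 ('a'): freq=2, skip
  Position 3 ('b'): freq=4, skip
  Position 4 ('e'): freq=2, skip
  Position 5 ('c'): freq=2, skip
  Position 6 ('e'): freq=2, skip
  Position 7 ('b'): freq=4, skip
  Position 8 ('b'): freq=4, skip
  Position 9 ('a'): freq=2, skip
  No unique character found => answer = -1

-1


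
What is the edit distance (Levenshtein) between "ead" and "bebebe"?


Computing edit distance: "ead" -> "bebebe"
DP table:
           b    e    b    e    b    e
      0    1    2    3    4    5    6
  e   1    1    1    2    3    4    5
  a   2    2    2    2    3    4    5
  d   3    3    3    3    3    4    5
Edit distance = dp[3][6] = 5

5


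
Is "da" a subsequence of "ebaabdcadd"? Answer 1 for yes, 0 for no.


Check if "da" is a subsequence of "ebaabdcadd"
Greedy scan:
  Position 0 ('e'): no match needed
  Position 1 ('b'): no match needed
  Position 2 ('a'): no match needed
  Position 3 ('a'): no match needed
  Position 4 ('b'): no match needed
  Position 5 ('d'): matches sub[0] = 'd'
  Position 6 ('c'): no match needed
  Position 7 ('a'): matches sub[1] = 'a'
  Position 8 ('d'): no match needed
  Position 9 ('d'): no match needed
All 2 characters matched => is a subsequence

1


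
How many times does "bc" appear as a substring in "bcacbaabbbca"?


Searching for "bc" in "bcacbaabbbca"
Scanning each position:
  Position 0: "bc" => MATCH
  Position 1: "ca" => no
  Position 2: "ac" => no
  Position 3: "cb" => no
  Position 4: "ba" => no
  Position 5: "aa" => no
  Position 6: "ab" => no
  Position 7: "bb" => no
  Position 8: "bb" => no
  Position 9: "bc" => MATCH
  Position 10: "ca" => no
Total occurrences: 2

2


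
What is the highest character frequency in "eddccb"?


Input: eddccb
Character counts:
  'b': 1
  'c': 2
  'd': 2
  'e': 1
Maximum frequency: 2

2


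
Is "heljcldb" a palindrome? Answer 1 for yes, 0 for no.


Input: heljcldb
Reversed: bdlcjleh
  Compare pos 0 ('h') with pos 7 ('b'): MISMATCH
  Compare pos 1 ('e') with pos 6 ('d'): MISMATCH
  Compare pos 2 ('l') with pos 5 ('l'): match
  Compare pos 3 ('j') with pos 4 ('c'): MISMATCH
Result: not a palindrome

0


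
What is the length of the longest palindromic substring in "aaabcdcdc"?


Input: "aaabcdcdc"
Checking substrings for palindromes:
  [4:9] "cdcdc" (len 5) => palindrome
  [0:3] "aaa" (len 3) => palindrome
  [4:7] "cdc" (len 3) => palindrome
  [5:8] "dcd" (len 3) => palindrome
  [6:9] "cdc" (len 3) => palindrome
  [0:2] "aa" (len 2) => palindrome
Longest palindromic substring: "cdcdc" with length 5

5


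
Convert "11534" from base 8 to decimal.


Input: "11534" in base 8
Positional expansion:
  Digit '1' (value 1) x 8^4 = 4096
  Digit '1' (value 1) x 8^3 = 512
  Digit '5' (value 5) x 8^2 = 320
  Digit '3' (value 3) x 8^1 = 24
  Digit '4' (value 4) x 8^0 = 4
Sum = 4956

4956


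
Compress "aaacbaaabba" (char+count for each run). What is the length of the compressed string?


Input: aaacbaaabba
Runs:
  'a' x 3 => "a3"
  'c' x 1 => "c1"
  'b' x 1 => "b1"
  'a' x 3 => "a3"
  'b' x 2 => "b2"
  'a' x 1 => "a1"
Compressed: "a3c1b1a3b2a1"
Compressed length: 12

12


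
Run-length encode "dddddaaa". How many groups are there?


Input: dddddaaa
Scanning for consecutive runs:
  Group 1: 'd' x 5 (positions 0-4)
  Group 2: 'a' x 3 (positions 5-7)
Total groups: 2

2


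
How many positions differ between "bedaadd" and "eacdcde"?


Comparing "bedaadd" and "eacdcde" position by position:
  Position 0: 'b' vs 'e' => DIFFER
  Position 1: 'e' vs 'a' => DIFFER
  Position 2: 'd' vs 'c' => DIFFER
  Position 3: 'a' vs 'd' => DIFFER
  Position 4: 'a' vs 'c' => DIFFER
  Position 5: 'd' vs 'd' => same
  Position 6: 'd' vs 'e' => DIFFER
Positions that differ: 6

6


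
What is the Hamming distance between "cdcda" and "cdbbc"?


Comparing "cdcda" and "cdbbc" position by position:
  Position 0: 'c' vs 'c' => same
  Position 1: 'd' vs 'd' => same
  Position 2: 'c' vs 'b' => differ
  Position 3: 'd' vs 'b' => differ
  Position 4: 'a' vs 'c' => differ
Total differences (Hamming distance): 3

3


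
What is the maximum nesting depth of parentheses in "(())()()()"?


Input: "(())()()()"
Tracking depth:
  Position 0 '(': depth becomes 1
  Position 1 '(': depth becomes 2
  Position 2 ')': depth becomes 1
  Position 3 ')': depth becomes 0
  Position 4 '(': depth becomes 1
  Position 5 ')': depth becomes 0
  Position 6 '(': depth becomes 1
  Position 7 ')': depth becomes 0
  Position 8 '(': depth becomes 1
  Position 9 ')': depth becomes 0
Maximum depth reached: 2

2


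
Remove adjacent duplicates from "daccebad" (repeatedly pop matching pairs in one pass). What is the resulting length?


Input: daccebad
Stack-based adjacent duplicate removal:
  Read 'd': push. Stack: d
  Read 'a': push. Stack: da
  Read 'c': push. Stack: dac
  Read 'c': matches stack top 'c' => pop. Stack: da
  Read 'e': push. Stack: dae
  Read 'b': push. Stack: daeb
  Read 'a': push. Stack: daeba
  Read 'd': push. Stack: daebad
Final stack: "daebad" (length 6)

6


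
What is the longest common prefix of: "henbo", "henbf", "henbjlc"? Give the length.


Words: henbo, henbf, henbjlc
  Position 0: all 'h' => match
  Position 1: all 'e' => match
  Position 2: all 'n' => match
  Position 3: all 'b' => match
  Position 4: ('o', 'f', 'j') => mismatch, stop
LCP = "henb" (length 4)

4


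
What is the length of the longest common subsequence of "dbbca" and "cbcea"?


LCS of "dbbca" and "cbcea"
DP table:
           c    b    c    e    a
      0    0    0    0    0    0
  d   0    0    0    0    0    0
  b   0    0    1    1    1    1
  b   0    0    1    1    1    1
  c   0    1    1    2    2    2
  a   0    1    1    2    2    3
LCS length = dp[5][5] = 3

3


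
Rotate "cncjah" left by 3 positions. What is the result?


Input: "cncjah", rotate left by 3
First 3 characters: "cnc"
Remaining characters: "jah"
Concatenate remaining + first: "jah" + "cnc" = "jahcnc"

jahcnc


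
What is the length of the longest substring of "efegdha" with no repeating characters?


Input: "efegdha"
Sliding window (track last position of each char):
  Position 0 ('e'): window [0,0] length 1 -- new best
  Position 1 ('f'): window [0,1] length 2 -- new best
  Position 2 ('e'): repeat (last at 0), move window start to 1
  Position 2 ('e'): window [1,2] length 2
  Position 3 ('g'): window [1,3] length 3 -- new best
  Position 4 ('d'): window [1,4] length 4 -- new best
  Position 5 ('h'): window [1,5] length 5 -- new best
  Position 6 ('a'): window [1,6] length 6 -- new best
Longest substring with no repeats: "fegdha" with length 6

6


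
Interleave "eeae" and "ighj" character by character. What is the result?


Interleaving "eeae" and "ighj":
  Position 0: 'e' from first, 'i' from second => "ei"
  Position 1: 'e' from first, 'g' from second => "eg"
  Position 2: 'a' from first, 'h' from second => "ah"
  Position 3: 'e' from first, 'j' from second => "ej"
Result: eiegahej

eiegahej


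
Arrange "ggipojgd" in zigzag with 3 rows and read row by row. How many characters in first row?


Zigzag "ggipojgd" into 3 rows:
Placing characters:
  'g' => row 0
  'g' => row 1
  'i' => row 2
  'p' => row 1
  'o' => row 0
  'j' => row 1
  'g' => row 2
  'd' => row 1
Rows:
  Row 0: "go"
  Row 1: "gpjd"
  Row 2: "ig"
First row length: 2

2


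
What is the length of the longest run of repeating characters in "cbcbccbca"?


Input: "cbcbccbca"
Scanning for longest run:
  Position 1 ('b'): new char, reset run to 1
  Position 2 ('c'): new char, reset run to 1
  Position 3 ('b'): new char, reset run to 1
  Position 4 ('c'): new char, reset run to 1
  Position 5 ('c'): continues run of 'c', length=2
  Position 6 ('b'): new char, reset run to 1
  Position 7 ('c'): new char, reset run to 1
  Position 8 ('a'): new char, reset run to 1
Longest run: 'c' with length 2

2


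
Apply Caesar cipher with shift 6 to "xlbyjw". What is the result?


Caesar cipher: shift "xlbyjw" by 6
  'x' (pos 23) + 6 = pos 3 = 'd'
  'l' (pos 11) + 6 = pos 17 = 'r'
  'b' (pos 1) + 6 = pos 7 = 'h'
  'y' (pos 24) + 6 = pos 4 = 'e'
  'j' (pos 9) + 6 = pos 15 = 'p'
  'w' (pos 22) + 6 = pos 2 = 'c'
Result: drhepc

drhepc


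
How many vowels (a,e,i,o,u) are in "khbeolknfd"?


Input: khbeolknfd
Checking each character:
  'k' at position 0: consonant
  'h' at position 1: consonant
  'b' at position 2: consonant
  'e' at position 3: vowel (running total: 1)
  'o' at position 4: vowel (running total: 2)
  'l' at position 5: consonant
  'k' at position 6: consonant
  'n' at position 7: consonant
  'f' at position 8: consonant
  'd' at position 9: consonant
Total vowels: 2

2


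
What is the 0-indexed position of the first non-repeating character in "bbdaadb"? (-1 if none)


Input: bbdaadb
Character frequencies:
  'a': 2
  'b': 3
  'd': 2
Scanning left to right for freq == 1:
  Position 0 ('b'): freq=3, skip
  Position 1 ('b'): freq=3, skip
  Position 2 ('d'): freq=2, skip
  Position 3 ('a'): freq=2, skip
  Position 4 ('a'): freq=2, skip
  Position 5 ('d'): freq=2, skip
  Position 6 ('b'): freq=3, skip
  No unique character found => answer = -1

-1


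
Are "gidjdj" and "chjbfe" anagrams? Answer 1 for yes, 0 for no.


Strings: "gidjdj", "chjbfe"
Sorted first:  ddgijj
Sorted second: bcefhj
Differ at position 0: 'd' vs 'b' => not anagrams

0


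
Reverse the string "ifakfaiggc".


Input: ifakfaiggc
Reading characters right to left:
  Position 9: 'c'
  Position 8: 'g'
  Position 7: 'g'
  Position 6: 'i'
  Position 5: 'a'
  Position 4: 'f'
  Position 3: 'k'
  Position 2: 'a'
  Position 1: 'f'
  Position 0: 'i'
Reversed: cggiafkafi

cggiafkafi


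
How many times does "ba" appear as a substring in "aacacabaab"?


Searching for "ba" in "aacacabaab"
Scanning each position:
  Position 0: "aa" => no
  Position 1: "ac" => no
  Position 2: "ca" => no
  Position 3: "ac" => no
  Position 4: "ca" => no
  Position 5: "ab" => no
  Position 6: "ba" => MATCH
  Position 7: "aa" => no
  Position 8: "ab" => no
Total occurrences: 1

1


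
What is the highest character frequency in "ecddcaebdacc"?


Input: ecddcaebdacc
Character counts:
  'a': 2
  'b': 1
  'c': 4
  'd': 3
  'e': 2
Maximum frequency: 4

4


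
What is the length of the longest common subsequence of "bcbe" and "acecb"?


LCS of "bcbe" and "acecb"
DP table:
           a    c    e    c    b
      0    0    0    0    0    0
  b   0    0    0    0    0    1
  c   0    0    1    1    1    1
  b   0    0    1    1    1    2
  e   0    0    1    2    2    2
LCS length = dp[4][5] = 2

2


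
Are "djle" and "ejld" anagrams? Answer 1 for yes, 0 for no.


Strings: "djle", "ejld"
Sorted first:  dejl
Sorted second: dejl
Sorted forms match => anagrams

1


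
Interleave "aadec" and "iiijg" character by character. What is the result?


Interleaving "aadec" and "iiijg":
  Position 0: 'a' from first, 'i' from second => "ai"
  Position 1: 'a' from first, 'i' from second => "ai"
  Position 2: 'd' from first, 'i' from second => "di"
  Position 3: 'e' from first, 'j' from second => "ej"
  Position 4: 'c' from first, 'g' from second => "cg"
Result: aiaidiejcg

aiaidiejcg


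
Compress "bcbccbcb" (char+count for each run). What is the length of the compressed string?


Input: bcbccbcb
Runs:
  'b' x 1 => "b1"
  'c' x 1 => "c1"
  'b' x 1 => "b1"
  'c' x 2 => "c2"
  'b' x 1 => "b1"
  'c' x 1 => "c1"
  'b' x 1 => "b1"
Compressed: "b1c1b1c2b1c1b1"
Compressed length: 14

14


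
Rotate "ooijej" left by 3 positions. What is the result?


Input: "ooijej", rotate left by 3
First 3 characters: "ooi"
Remaining characters: "jej"
Concatenate remaining + first: "jej" + "ooi" = "jejooi"

jejooi


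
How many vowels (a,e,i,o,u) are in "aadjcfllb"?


Input: aadjcfllb
Checking each character:
  'a' at position 0: vowel (running total: 1)
  'a' at position 1: vowel (running total: 2)
  'd' at position 2: consonant
  'j' at position 3: consonant
  'c' at position 4: consonant
  'f' at position 5: consonant
  'l' at position 6: consonant
  'l' at position 7: consonant
  'b' at position 8: consonant
Total vowels: 2

2


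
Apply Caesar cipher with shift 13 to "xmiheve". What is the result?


Caesar cipher: shift "xmiheve" by 13
  'x' (pos 23) + 13 = pos 10 = 'k'
  'm' (pos 12) + 13 = pos 25 = 'z'
  'i' (pos 8) + 13 = pos 21 = 'v'
  'h' (pos 7) + 13 = pos 20 = 'u'
  'e' (pos 4) + 13 = pos 17 = 'r'
  'v' (pos 21) + 13 = pos 8 = 'i'
  'e' (pos 4) + 13 = pos 17 = 'r'
Result: kzvurir

kzvurir


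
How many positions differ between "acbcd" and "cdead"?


Comparing "acbcd" and "cdead" position by position:
  Position 0: 'a' vs 'c' => DIFFER
  Position 1: 'c' vs 'd' => DIFFER
  Position 2: 'b' vs 'e' => DIFFER
  Position 3: 'c' vs 'a' => DIFFER
  Position 4: 'd' vs 'd' => same
Positions that differ: 4

4


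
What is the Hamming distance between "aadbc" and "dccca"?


Comparing "aadbc" and "dccca" position by position:
  Position 0: 'a' vs 'd' => differ
  Position 1: 'a' vs 'c' => differ
  Position 2: 'd' vs 'c' => differ
  Position 3: 'b' vs 'c' => differ
  Position 4: 'c' vs 'a' => differ
Total differences (Hamming distance): 5

5


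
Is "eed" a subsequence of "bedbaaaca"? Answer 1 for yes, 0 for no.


Check if "eed" is a subsequence of "bedbaaaca"
Greedy scan:
  Position 0 ('b'): no match needed
  Position 1 ('e'): matches sub[0] = 'e'
  Position 2 ('d'): no match needed
  Position 3 ('b'): no match needed
  Position 4 ('a'): no match needed
  Position 5 ('a'): no match needed
  Position 6 ('a'): no match needed
  Position 7 ('c'): no match needed
  Position 8 ('a'): no match needed
Only matched 1/3 characters => not a subsequence

0


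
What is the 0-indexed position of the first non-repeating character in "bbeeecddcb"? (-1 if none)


Input: bbeeecddcb
Character frequencies:
  'b': 3
  'c': 2
  'd': 2
  'e': 3
Scanning left to right for freq == 1:
  Position 0 ('b'): freq=3, skip
  Position 1 ('b'): freq=3, skip
  Position 2 ('e'): freq=3, skip
  Position 3 ('e'): freq=3, skip
  Position 4 ('e'): freq=3, skip
  Position 5 ('c'): freq=2, skip
  Position 6 ('d'): freq=2, skip
  Position 7 ('d'): freq=2, skip
  Position 8 ('c'): freq=2, skip
  Position 9 ('b'): freq=3, skip
  No unique character found => answer = -1

-1


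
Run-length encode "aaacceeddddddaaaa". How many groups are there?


Input: aaacceeddddddaaaa
Scanning for consecutive runs:
  Group 1: 'a' x 3 (positions 0-2)
  Group 2: 'c' x 2 (positions 3-4)
  Group 3: 'e' x 2 (positions 5-6)
  Group 4: 'd' x 6 (positions 7-12)
  Group 5: 'a' x 4 (positions 13-16)
Total groups: 5

5


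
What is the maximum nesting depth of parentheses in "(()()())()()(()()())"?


Input: "(()()())()()(()()())"
Tracking depth:
  Position 0 '(': depth becomes 1
  Position 1 '(': depth becomes 2
  Position 2 ')': depth becomes 1
  Position 3 '(': depth becomes 2
  Position 4 ')': depth becomes 1
  Position 5 '(': depth becomes 2
  Position 6 ')': depth becomes 1
  Position 7 ')': depth becomes 0
  Position 8 '(': depth becomes 1
  Position 9 ')': depth becomes 0
  Position 10 '(': depth becomes 1
  Position 11 ')': depth becomes 0
  Position 12 '(': depth becomes 1
  Position 13 '(': depth becomes 2
  Position 14 ')': depth becomes 1
  Position 15 '(': depth becomes 2
  Position 16 ')': depth becomes 1
  Position 17 '(': depth becomes 2
  Position 18 ')': depth becomes 1
  Position 19 ')': depth becomes 0
Maximum depth reached: 2

2


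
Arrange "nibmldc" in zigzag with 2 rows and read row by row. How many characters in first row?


Zigzag "nibmldc" into 2 rows:
Placing characters:
  'n' => row 0
  'i' => row 1
  'b' => row 0
  'm' => row 1
  'l' => row 0
  'd' => row 1
  'c' => row 0
Rows:
  Row 0: "nblc"
  Row 1: "imd"
First row length: 4

4


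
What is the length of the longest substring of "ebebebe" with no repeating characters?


Input: "ebebebe"
Sliding window (track last position of each char):
  Position 0 ('e'): window [0,0] length 1 -- new best
  Position 1 ('b'): window [0,1] length 2 -- new best
  Position 2 ('e'): repeat (last at 0), move window start to 1
  Position 2 ('e'): window [1,2] length 2
  Position 3 ('b'): repeat (last at 1), move window start to 2
  Position 3 ('b'): window [2,3] length 2
  Position 4 ('e'): repeat (last at 2), move window start to 3
  Position 4 ('e'): window [3,4] length 2
  Position 5 ('b'): repeat (last at 3), move window start to 4
  Position 5 ('b'): window [4,5] length 2
  Position 6 ('e'): repeat (last at 4), move window start to 5
  Position 6 ('e'): window [5,6] length 2
Longest substring with no repeats: "eb" with length 2

2


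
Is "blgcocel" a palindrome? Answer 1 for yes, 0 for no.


Input: blgcocel
Reversed: lecocglb
  Compare pos 0 ('b') with pos 7 ('l'): MISMATCH
  Compare pos 1 ('l') with pos 6 ('e'): MISMATCH
  Compare pos 2 ('g') with pos 5 ('c'): MISMATCH
  Compare pos 3 ('c') with pos 4 ('o'): MISMATCH
Result: not a palindrome

0


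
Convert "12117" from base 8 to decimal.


Input: "12117" in base 8
Positional expansion:
  Digit '1' (value 1) x 8^4 = 4096
  Digit '2' (value 2) x 8^3 = 1024
  Digit '1' (value 1) x 8^2 = 64
  Digit '1' (value 1) x 8^1 = 8
  Digit '7' (value 7) x 8^0 = 7
Sum = 5199

5199


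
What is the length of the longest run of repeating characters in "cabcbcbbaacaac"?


Input: "cabcbcbbaacaac"
Scanning for longest run:
  Position 1 ('a'): new char, reset run to 1
  Position 2 ('b'): new char, reset run to 1
  Position 3 ('c'): new char, reset run to 1
  Position 4 ('b'): new char, reset run to 1
  Position 5 ('c'): new char, reset run to 1
  Position 6 ('b'): new char, reset run to 1
  Position 7 ('b'): continues run of 'b', length=2
  Position 8 ('a'): new char, reset run to 1
  Position 9 ('a'): continues run of 'a', length=2
  Position 10 ('c'): new char, reset run to 1
  Position 11 ('a'): new char, reset run to 1
  Position 12 ('a'): continues run of 'a', length=2
  Position 13 ('c'): new char, reset run to 1
Longest run: 'b' with length 2

2


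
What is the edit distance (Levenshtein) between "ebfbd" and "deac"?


Computing edit distance: "ebfbd" -> "deac"
DP table:
           d    e    a    c
      0    1    2    3    4
  e   1    1    1    2    3
  b   2    2    2    2    3
  f   3    3    3    3    3
  b   4    4    4    4    4
  d   5    4    5    5    5
Edit distance = dp[5][4] = 5

5


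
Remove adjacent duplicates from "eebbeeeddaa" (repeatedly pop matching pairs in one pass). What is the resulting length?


Input: eebbeeeddaa
Stack-based adjacent duplicate removal:
  Read 'e': push. Stack: e
  Read 'e': matches stack top 'e' => pop. Stack: (empty)
  Read 'b': push. Stack: b
  Read 'b': matches stack top 'b' => pop. Stack: (empty)
  Read 'e': push. Stack: e
  Read 'e': matches stack top 'e' => pop. Stack: (empty)
  Read 'e': push. Stack: e
  Read 'd': push. Stack: ed
  Read 'd': matches stack top 'd' => pop. Stack: e
  Read 'a': push. Stack: ea
  Read 'a': matches stack top 'a' => pop. Stack: e
Final stack: "e" (length 1)

1


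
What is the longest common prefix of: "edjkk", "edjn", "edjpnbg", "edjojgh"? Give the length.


Words: edjkk, edjn, edjpnbg, edjojgh
  Position 0: all 'e' => match
  Position 1: all 'd' => match
  Position 2: all 'j' => match
  Position 3: ('k', 'n', 'p', 'o') => mismatch, stop
LCP = "edj" (length 3)

3


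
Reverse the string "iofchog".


Input: iofchog
Reading characters right to left:
  Position 6: 'g'
  Position 5: 'o'
  Position 4: 'h'
  Position 3: 'c'
  Position 2: 'f'
  Position 1: 'o'
  Position 0: 'i'
Reversed: gohcfoi

gohcfoi


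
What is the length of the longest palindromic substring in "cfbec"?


Input: "cfbec"
Checking substrings for palindromes:
  No multi-char palindromic substrings found
Longest palindromic substring: "c" with length 1

1


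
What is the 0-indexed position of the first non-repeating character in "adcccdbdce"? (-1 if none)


Input: adcccdbdce
Character frequencies:
  'a': 1
  'b': 1
  'c': 4
  'd': 3
  'e': 1
Scanning left to right for freq == 1:
  Position 0 ('a'): unique! => answer = 0

0


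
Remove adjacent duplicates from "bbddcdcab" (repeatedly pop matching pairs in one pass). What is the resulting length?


Input: bbddcdcab
Stack-based adjacent duplicate removal:
  Read 'b': push. Stack: b
  Read 'b': matches stack top 'b' => pop. Stack: (empty)
  Read 'd': push. Stack: d
  Read 'd': matches stack top 'd' => pop. Stack: (empty)
  Read 'c': push. Stack: c
  Read 'd': push. Stack: cd
  Read 'c': push. Stack: cdc
  Read 'a': push. Stack: cdca
  Read 'b': push. Stack: cdcab
Final stack: "cdcab" (length 5)

5


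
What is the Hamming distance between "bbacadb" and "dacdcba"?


Comparing "bbacadb" and "dacdcba" position by position:
  Position 0: 'b' vs 'd' => differ
  Position 1: 'b' vs 'a' => differ
  Position 2: 'a' vs 'c' => differ
  Position 3: 'c' vs 'd' => differ
  Position 4: 'a' vs 'c' => differ
  Position 5: 'd' vs 'b' => differ
  Position 6: 'b' vs 'a' => differ
Total differences (Hamming distance): 7

7


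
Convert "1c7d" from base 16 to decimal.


Input: "1c7d" in base 16
Positional expansion:
  Digit '1' (value 1) x 16^3 = 4096
  Digit 'c' (value 12) x 16^2 = 3072
  Digit '7' (value 7) x 16^1 = 112
  Digit 'd' (value 13) x 16^0 = 13
Sum = 7293

7293


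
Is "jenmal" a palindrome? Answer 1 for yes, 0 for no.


Input: jenmal
Reversed: lamnej
  Compare pos 0 ('j') with pos 5 ('l'): MISMATCH
  Compare pos 1 ('e') with pos 4 ('a'): MISMATCH
  Compare pos 2 ('n') with pos 3 ('m'): MISMATCH
Result: not a palindrome

0


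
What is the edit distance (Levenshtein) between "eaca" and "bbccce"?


Computing edit distance: "eaca" -> "bbccce"
DP table:
           b    b    c    c    c    e
      0    1    2    3    4    5    6
  e   1    1    2    3    4    5    5
  a   2    2    2    3    4    5    6
  c   3    3    3    2    3    4    5
  a   4    4    4    3    3    4    5
Edit distance = dp[4][6] = 5

5


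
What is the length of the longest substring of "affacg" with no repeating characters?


Input: "affacg"
Sliding window (track last position of each char):
  Position 0 ('a'): window [0,0] length 1 -- new best
  Position 1 ('f'): window [0,1] length 2 -- new best
  Position 2 ('f'): repeat (last at 1), move window start to 2
  Position 2 ('f'): window [2,2] length 1
  Position 3 ('a'): window [2,3] length 2
  Position 4 ('c'): window [2,4] length 3 -- new best
  Position 5 ('g'): window [2,5] length 4 -- new best
Longest substring with no repeats: "facg" with length 4

4


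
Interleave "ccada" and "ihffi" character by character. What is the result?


Interleaving "ccada" and "ihffi":
  Position 0: 'c' from first, 'i' from second => "ci"
  Position 1: 'c' from first, 'h' from second => "ch"
  Position 2: 'a' from first, 'f' from second => "af"
  Position 3: 'd' from first, 'f' from second => "df"
  Position 4: 'a' from first, 'i' from second => "ai"
Result: cichafdfai

cichafdfai


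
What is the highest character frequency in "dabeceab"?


Input: dabeceab
Character counts:
  'a': 2
  'b': 2
  'c': 1
  'd': 1
  'e': 2
Maximum frequency: 2

2


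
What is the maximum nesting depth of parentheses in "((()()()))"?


Input: "((()()()))"
Tracking depth:
  Position 0 '(': depth becomes 1
  Position 1 '(': depth becomes 2
  Position 2 '(': depth becomes 3
  Position 3 ')': depth becomes 2
  Position 4 '(': depth becomes 3
  Position 5 ')': depth becomes 2
  Position 6 '(': depth becomes 3
  Position 7 ')': depth becomes 2
  Position 8 ')': depth becomes 1
  Position 9 ')': depth becomes 0
Maximum depth reached: 3

3


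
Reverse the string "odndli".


Input: odndli
Reading characters right to left:
  Position 5: 'i'
  Position 4: 'l'
  Position 3: 'd'
  Position 2: 'n'
  Position 1: 'd'
  Position 0: 'o'
Reversed: ildndo

ildndo


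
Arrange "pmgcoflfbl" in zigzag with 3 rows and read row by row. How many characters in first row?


Zigzag "pmgcoflfbl" into 3 rows:
Placing characters:
  'p' => row 0
  'm' => row 1
  'g' => row 2
  'c' => row 1
  'o' => row 0
  'f' => row 1
  'l' => row 2
  'f' => row 1
  'b' => row 0
  'l' => row 1
Rows:
  Row 0: "pob"
  Row 1: "mcffl"
  Row 2: "gl"
First row length: 3

3


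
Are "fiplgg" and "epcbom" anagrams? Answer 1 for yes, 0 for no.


Strings: "fiplgg", "epcbom"
Sorted first:  fggilp
Sorted second: bcemop
Differ at position 0: 'f' vs 'b' => not anagrams

0


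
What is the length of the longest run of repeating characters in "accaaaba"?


Input: "accaaaba"
Scanning for longest run:
  Position 1 ('c'): new char, reset run to 1
  Position 2 ('c'): continues run of 'c', length=2
  Position 3 ('a'): new char, reset run to 1
  Position 4 ('a'): continues run of 'a', length=2
  Position 5 ('a'): continues run of 'a', length=3
  Position 6 ('b'): new char, reset run to 1
  Position 7 ('a'): new char, reset run to 1
Longest run: 'a' with length 3

3


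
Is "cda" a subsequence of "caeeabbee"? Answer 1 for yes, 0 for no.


Check if "cda" is a subsequence of "caeeabbee"
Greedy scan:
  Position 0 ('c'): matches sub[0] = 'c'
  Position 1 ('a'): no match needed
  Position 2 ('e'): no match needed
  Position 3 ('e'): no match needed
  Position 4 ('a'): no match needed
  Position 5 ('b'): no match needed
  Position 6 ('b'): no match needed
  Position 7 ('e'): no match needed
  Position 8 ('e'): no match needed
Only matched 1/3 characters => not a subsequence

0


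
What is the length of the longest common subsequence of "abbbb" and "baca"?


LCS of "abbbb" and "baca"
DP table:
           b    a    c    a
      0    0    0    0    0
  a   0    0    1    1    1
  b   0    1    1    1    1
  b   0    1    1    1    1
  b   0    1    1    1    1
  b   0    1    1    1    1
LCS length = dp[5][4] = 1

1


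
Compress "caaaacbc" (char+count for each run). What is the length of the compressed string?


Input: caaaacbc
Runs:
  'c' x 1 => "c1"
  'a' x 4 => "a4"
  'c' x 1 => "c1"
  'b' x 1 => "b1"
  'c' x 1 => "c1"
Compressed: "c1a4c1b1c1"
Compressed length: 10

10


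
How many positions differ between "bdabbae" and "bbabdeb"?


Comparing "bdabbae" and "bbabdeb" position by position:
  Position 0: 'b' vs 'b' => same
  Position 1: 'd' vs 'b' => DIFFER
  Position 2: 'a' vs 'a' => same
  Position 3: 'b' vs 'b' => same
  Position 4: 'b' vs 'd' => DIFFER
  Position 5: 'a' vs 'e' => DIFFER
  Position 6: 'e' vs 'b' => DIFFER
Positions that differ: 4

4


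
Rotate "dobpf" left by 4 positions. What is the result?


Input: "dobpf", rotate left by 4
First 4 characters: "dobp"
Remaining characters: "f"
Concatenate remaining + first: "f" + "dobp" = "fdobp"

fdobp


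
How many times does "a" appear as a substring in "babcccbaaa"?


Searching for "a" in "babcccbaaa"
Scanning each position:
  Position 0: "b" => no
  Position 1: "a" => MATCH
  Position 2: "b" => no
  Position 3: "c" => no
  Position 4: "c" => no
  Position 5: "c" => no
  Position 6: "b" => no
  Position 7: "a" => MATCH
  Position 8: "a" => MATCH
  Position 9: "a" => MATCH
Total occurrences: 4

4


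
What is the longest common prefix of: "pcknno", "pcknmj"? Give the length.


Words: pcknno, pcknmj
  Position 0: all 'p' => match
  Position 1: all 'c' => match
  Position 2: all 'k' => match
  Position 3: all 'n' => match
  Position 4: ('n', 'm') => mismatch, stop
LCP = "pckn" (length 4)

4


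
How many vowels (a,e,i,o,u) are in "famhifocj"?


Input: famhifocj
Checking each character:
  'f' at position 0: consonant
  'a' at position 1: vowel (running total: 1)
  'm' at position 2: consonant
  'h' at position 3: consonant
  'i' at position 4: vowel (running total: 2)
  'f' at position 5: consonant
  'o' at position 6: vowel (running total: 3)
  'c' at position 7: consonant
  'j' at position 8: consonant
Total vowels: 3

3


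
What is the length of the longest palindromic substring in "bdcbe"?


Input: "bdcbe"
Checking substrings for palindromes:
  No multi-char palindromic substrings found
Longest palindromic substring: "b" with length 1

1


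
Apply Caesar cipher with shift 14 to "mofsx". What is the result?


Caesar cipher: shift "mofsx" by 14
  'm' (pos 12) + 14 = pos 0 = 'a'
  'o' (pos 14) + 14 = pos 2 = 'c'
  'f' (pos 5) + 14 = pos 19 = 't'
  's' (pos 18) + 14 = pos 6 = 'g'
  'x' (pos 23) + 14 = pos 11 = 'l'
Result: actgl

actgl


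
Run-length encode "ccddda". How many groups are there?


Input: ccddda
Scanning for consecutive runs:
  Group 1: 'c' x 2 (positions 0-1)
  Group 2: 'd' x 3 (positions 2-4)
  Group 3: 'a' x 1 (positions 5-5)
Total groups: 3

3


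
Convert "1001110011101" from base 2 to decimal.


Input: "1001110011101" in base 2
Positional expansion:
  Digit '1' (value 1) x 2^12 = 4096
  Digit '0' (value 0) x 2^11 = 0
  Digit '0' (value 0) x 2^10 = 0
  Digit '1' (value 1) x 2^9 = 512
  Digit '1' (value 1) x 2^8 = 256
  Digit '1' (value 1) x 2^7 = 128
  Digit '0' (value 0) x 2^6 = 0
  Digit '0' (value 0) x 2^5 = 0
  Digit '1' (value 1) x 2^4 = 16
  Digit '1' (value 1) x 2^3 = 8
  Digit '1' (value 1) x 2^2 = 4
  Digit '0' (value 0) x 2^1 = 0
  Digit '1' (value 1) x 2^0 = 1
Sum = 5021

5021


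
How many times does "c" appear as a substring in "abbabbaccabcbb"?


Searching for "c" in "abbabbaccabcbb"
Scanning each position:
  Position 0: "a" => no
  Position 1: "b" => no
  Position 2: "b" => no
  Position 3: "a" => no
  Position 4: "b" => no
  Position 5: "b" => no
  Position 6: "a" => no
  Position 7: "c" => MATCH
  Position 8: "c" => MATCH
  Position 9: "a" => no
  Position 10: "b" => no
  Position 11: "c" => MATCH
  Position 12: "b" => no
  Position 13: "b" => no
Total occurrences: 3

3


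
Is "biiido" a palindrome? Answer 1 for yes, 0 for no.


Input: biiido
Reversed: odiiib
  Compare pos 0 ('b') with pos 5 ('o'): MISMATCH
  Compare pos 1 ('i') with pos 4 ('d'): MISMATCH
  Compare pos 2 ('i') with pos 3 ('i'): match
Result: not a palindrome

0


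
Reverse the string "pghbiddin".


Input: pghbiddin
Reading characters right to left:
  Position 8: 'n'
  Position 7: 'i'
  Position 6: 'd'
  Position 5: 'd'
  Position 4: 'i'
  Position 3: 'b'
  Position 2: 'h'
  Position 1: 'g'
  Position 0: 'p'
Reversed: niddibhgp

niddibhgp


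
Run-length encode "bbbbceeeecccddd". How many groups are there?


Input: bbbbceeeecccddd
Scanning for consecutive runs:
  Group 1: 'b' x 4 (positions 0-3)
  Group 2: 'c' x 1 (positions 4-4)
  Group 3: 'e' x 4 (positions 5-8)
  Group 4: 'c' x 3 (positions 9-11)
  Group 5: 'd' x 3 (positions 12-14)
Total groups: 5

5


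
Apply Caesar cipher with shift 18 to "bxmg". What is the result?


Caesar cipher: shift "bxmg" by 18
  'b' (pos 1) + 18 = pos 19 = 't'
  'x' (pos 23) + 18 = pos 15 = 'p'
  'm' (pos 12) + 18 = pos 4 = 'e'
  'g' (pos 6) + 18 = pos 24 = 'y'
Result: tpey

tpey


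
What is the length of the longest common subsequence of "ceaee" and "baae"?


LCS of "ceaee" and "baae"
DP table:
           b    a    a    e
      0    0    0    0    0
  c   0    0    0    0    0
  e   0    0    0    0    1
  a   0    0    1    1    1
  e   0    0    1    1    2
  e   0    0    1    1    2
LCS length = dp[5][4] = 2

2
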